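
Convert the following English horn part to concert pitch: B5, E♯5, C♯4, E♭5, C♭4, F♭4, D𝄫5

E5 A#4 F#3 Ab4 Fb3 Bbb3 Gbb4

Written C4 on the English horn sounds as F3, a perfect fifth lower; apply that shift to every note.
B5 gives E5
E#5 gives A#4
C#4 gives F#3
Eb5 gives Ab4
Cb4 gives Fb3
Fb4 gives Bbb3
Dbb5 gives Gbb4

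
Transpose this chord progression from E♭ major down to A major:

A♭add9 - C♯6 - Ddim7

Dadd9 F##6 G#dim7

E♭ major down to A major is a diminished fifth; each chord root moves by that interval while the quality stays the same.
A♭add9: root A♭ down a diminished fifth → D, giving Dadd9.
C♯6: root C♯ down a diminished fifth → F##, giving F##6.
Ddim7: root D down a diminished fifth → G#, giving G#dim7.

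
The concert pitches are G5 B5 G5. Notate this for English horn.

The English horn sounds a perfect fifth below written, so the written part must be a perfect fifth above concert — transpose each note up.
G5 → D6
B5 → F#6
G5 → D6

D6 F#6 D6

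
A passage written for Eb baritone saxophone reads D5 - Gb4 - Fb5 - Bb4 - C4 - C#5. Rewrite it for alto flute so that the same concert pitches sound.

First find concert pitch: the Eb baritone saxophone sounds a major thirteenth below written, so D5 Gb4 Fb5 Bb4 C4 C#5 sounds F3 Bbb2 Abb3 Db3 Eb2 E3.
Then write for alto flute: it sounds a perfect fourth below written, so the part must be a perfect fourth above concert.
F3 → Bb3
Bbb2 → Ebb3
Abb3 → Dbb4
Db3 → Gb3
Eb2 → Ab2
E3 → A3

Bb3 Ebb3 Dbb4 Gb3 Ab2 A3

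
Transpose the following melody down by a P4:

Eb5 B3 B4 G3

Bb4 F#3 F#4 D3

Eb5 to Bb4
B3 to F#3
B4 to F#4
G3 to D3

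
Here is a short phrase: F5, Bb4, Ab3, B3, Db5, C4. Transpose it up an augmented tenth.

F5 → A#6
Bb4 → D#6
Ab3 → C#5
B3 → D##5
Db5 → F#6
C4 → E#5

A#6 D#6 C#5 D##5 F#6 E#5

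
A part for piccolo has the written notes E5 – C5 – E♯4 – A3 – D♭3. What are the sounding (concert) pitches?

E6 C6 E#5 A4 Db4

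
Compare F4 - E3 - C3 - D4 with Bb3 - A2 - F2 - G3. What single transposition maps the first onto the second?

down a perfect fifth

From F4 to Bb3 is 5 letter names — a fifth of some quality.
Bb3 to F4 is 7 semitones, which makes it a perfect fifth; the second version is lower, so the direction is down.
Checking another pair — D4 → G3 — gives the same interval.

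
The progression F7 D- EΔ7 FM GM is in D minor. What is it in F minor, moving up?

Ab7 F- GΔ7 AbM BbM

D minor up to F minor is a minor third; each chord root moves by that interval while the quality stays the same.
F7: root F up a minor third → Ab, giving Ab7.
D-: root D up a minor third → F, giving F-.
EΔ7: root E up a minor third → G, giving GΔ7.
FM: root F up a minor third → Ab, giving AbM.
GM: root G up a minor third → Bb, giving BbM.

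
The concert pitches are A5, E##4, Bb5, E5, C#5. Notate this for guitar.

The guitar sounds a perfect octave below written, so the written part must be a perfect octave above concert — transpose each note up.
A5 to A6
E##4 to E##5
Bb5 to Bb6
E5 to E6
C#5 to C#6

A6 E##5 Bb6 E6 C#6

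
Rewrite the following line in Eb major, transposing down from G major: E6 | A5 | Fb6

G major to Eb major down is a major third, so every note moves down by that interval.
E6 gives C6
A5 gives F5
Fb6 gives Dbb6

C6 F5 Dbb6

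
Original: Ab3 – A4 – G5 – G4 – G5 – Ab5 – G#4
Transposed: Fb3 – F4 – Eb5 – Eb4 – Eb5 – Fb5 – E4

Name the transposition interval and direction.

down a major third

Take the first pair: Ab3 → Fb3. A to F spans 3 letter names, so the interval is some kind of third.
Fb3 to Ab3 is 4 semitones, which makes it a major third; the second version is lower, so the direction is down.
Checking another pair — G#4 → E4 — gives the same interval.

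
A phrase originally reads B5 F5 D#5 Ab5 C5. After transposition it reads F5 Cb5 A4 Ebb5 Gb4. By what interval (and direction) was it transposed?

Take the first pair: B5 → F5. B to F spans 4 letter names, so the interval is some kind of fourth.
F5 to B5 is 6 semitones, which makes it an augmented fourth; the second version is lower, so the direction is down.
Checking another pair — C5 → Gb4 — gives the same interval.

down an augmented fourth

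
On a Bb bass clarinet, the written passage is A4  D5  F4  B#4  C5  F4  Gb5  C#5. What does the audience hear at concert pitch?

The Bb bass clarinet sounds a major ninth below written, so transpose each written note down a major ninth.
A4 to G3
D5 to C4
F4 to Eb3
B#4 to A#3
C5 to Bb3
F4 to Eb3
Gb5 to Fb4
C#5 to B3

G3 C4 Eb3 A#3 Bb3 Eb3 Fb4 B3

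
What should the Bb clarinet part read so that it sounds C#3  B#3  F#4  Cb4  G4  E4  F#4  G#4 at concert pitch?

D#3 C##4 G#4 Db4 A4 F#4 G#4 A#4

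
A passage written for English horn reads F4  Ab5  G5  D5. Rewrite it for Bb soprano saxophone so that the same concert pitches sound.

C4 Eb5 D5 A4

First find concert pitch: the English horn sounds a perfect fifth below written, so F4 Ab5 G5 D5 sounds Bb3 Db5 C5 G4.
Then write for Bb soprano saxophone: it sounds a major second below written, so the part must be a major second above concert.
Bb3 → C4
Db5 → Eb5
C5 → D5
G4 → A4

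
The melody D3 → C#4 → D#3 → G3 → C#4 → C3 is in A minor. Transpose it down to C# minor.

F#2 E#3 F##2 B2 E#3 E2

From A down to C# is a minor sixth; apply that to each pitch.
D3 becomes F#2
C#4 becomes E#3
D#3 becomes F##2
G3 becomes B2
C#4 becomes E#3
C3 becomes E2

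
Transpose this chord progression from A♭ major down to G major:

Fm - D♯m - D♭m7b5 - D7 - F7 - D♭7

Em C##m Cm7b5 C#7 E7 C7

A♭ major down to G major is a minor second; each chord root moves by that interval while the quality stays the same.
Fm: root F down a minor second → E, giving Em.
D♯m: root D♯ down a minor second → C##, giving C##m.
D♭m7b5: root D♭ down a minor second → C, giving Cm7b5.
D7: root D down a minor second → C#, giving C#7.
F7: root F down a minor second → E, giving E7.
D♭7: root D♭ down a minor second → C, giving C7.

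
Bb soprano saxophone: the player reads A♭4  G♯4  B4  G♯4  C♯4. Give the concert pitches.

Gb4 F#4 A4 F#4 B3

The Bb soprano saxophone sounds a major second below written, so transpose each written note down a major second.
Ab4 to Gb4
G#4 to F#4
B4 to A4
G#4 to F#4
C#4 to B3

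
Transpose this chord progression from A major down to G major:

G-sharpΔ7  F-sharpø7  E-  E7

F#Δ7 Eø7 D- D7

A major down to G major is a major second; each chord root moves by that interval while the quality stays the same.
G-sharpΔ7: root G-sharp down a major second → F#, giving F#Δ7.
F-sharpø7: root F-sharp down a major second → E, giving Eø7.
E-: root E down a major second → D, giving D-.
E7: root E down a major second → D, giving D7.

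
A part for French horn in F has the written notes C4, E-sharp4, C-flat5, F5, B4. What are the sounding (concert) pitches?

F3 A#3 Fb4 Bb4 E4

The French horn in F sounds a perfect fifth below written, so transpose each written note down a perfect fifth.
C4 to F3
E#4 to A#3
Cb5 to Fb4
F5 to Bb4
B4 to E4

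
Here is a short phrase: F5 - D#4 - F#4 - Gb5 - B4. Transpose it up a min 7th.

Eb6 C#5 E5 Fb6 A5

F5 up a minor seventh is Eb6.
D#4 up a minor seventh is C#5.
F#4 up a minor seventh is E5.
Gb5: a seventh up reaches F, and 10 semitones makes it Fb6.
B4 up a minor seventh is A5.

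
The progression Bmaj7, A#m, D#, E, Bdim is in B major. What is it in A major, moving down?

B major down to A major is a major second; each chord root moves by that interval while the quality stays the same.
Bmaj7: root B down a major second → A, giving Amaj7.
A#m: root A# down a major second → G#, giving G#m.
D#: root D# down a major second → C#, giving C#.
E: root E down a major second → D, giving D.
Bdim: root B down a major second → A, giving Adim.

Amaj7 G#m C# D Adim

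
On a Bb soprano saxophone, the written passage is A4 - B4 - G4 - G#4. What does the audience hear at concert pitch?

Written C4 on the Bb soprano saxophone sounds as Bb3, a major second lower; apply that shift to every note.
A4 -> G4
B4 -> A4
G4 -> F4
G#4 -> F#4

G4 A4 F4 F#4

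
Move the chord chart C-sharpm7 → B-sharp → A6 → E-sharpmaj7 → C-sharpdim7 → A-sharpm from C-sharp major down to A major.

C-sharp major down to A major is a major third; each chord root moves by that interval while the quality stays the same.
C-sharpm7: root C-sharp down a major third → A, giving Am7.
B-sharp: root B-sharp down a major third → G#, giving G#.
A6: root A down a major third → F, giving F6.
E-sharpmaj7: root E-sharp down a major third → C#, giving C#maj7.
C-sharpdim7: root C-sharp down a major third → A, giving Adim7.
A-sharpm: root A-sharp down a major third → F#, giving F#m.

Am7 G# F6 C#maj7 Adim7 F#m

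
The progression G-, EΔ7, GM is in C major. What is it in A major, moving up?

E- C#Δ7 EM

C major up to A major is a major sixth; each chord root moves by that interval while the quality stays the same.
G-: root G up a major sixth → E, giving E-.
EΔ7: root E up a major sixth → C#, giving C#Δ7.
GM: root G up a major sixth → E, giving EM.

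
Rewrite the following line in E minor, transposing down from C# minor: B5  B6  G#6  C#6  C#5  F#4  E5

D5 D6 B5 E5 E4 A3 G4

C# minor to E minor down is a major sixth, so every note moves down by that interval.
B5 -> D5
B6 -> D6
G#6 -> B5
C#6 -> E5
C#5 -> E4
F#4 -> A3
E5 -> G4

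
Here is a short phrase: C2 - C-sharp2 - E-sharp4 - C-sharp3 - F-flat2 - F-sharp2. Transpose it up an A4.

F#2 F##2 A##4 F##3 Bb2 B#2

C2 gives F#2
C#2 gives F##2
E#4 gives A##4
C#3 gives F##3
Fb2 gives Bb2
F#2 gives B#2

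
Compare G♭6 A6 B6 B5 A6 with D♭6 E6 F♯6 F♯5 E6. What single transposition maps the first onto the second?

From Gb6 to Db6 is 4 letter names — a fourth of some quality.
Db6 to Gb6 is 5 semitones, which makes it a perfect fourth; the second version is lower, so the direction is down.
Checking another pair — A6 → E6 — gives the same interval.

down a perfect fourth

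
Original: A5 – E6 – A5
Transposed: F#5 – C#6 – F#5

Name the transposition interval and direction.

down a minor third

Take the first pair: A5 → F#5. A to F spans 3 letter names, so the interval is some kind of third.
F#5 to A5 is 3 semitones, which makes it a minor third; the second version is lower, so the direction is down.
Checking another pair — A5 → F#5 — gives the same interval.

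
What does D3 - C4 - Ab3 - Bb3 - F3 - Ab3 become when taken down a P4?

A2 G3 Eb3 F3 C3 Eb3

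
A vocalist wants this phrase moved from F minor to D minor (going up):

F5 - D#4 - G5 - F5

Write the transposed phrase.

D6 B#4 E6 D6

From F up to D is a major sixth; apply that to each pitch.
F5 becomes D6
D#4 becomes B#4
G5 becomes E6
F5 becomes D6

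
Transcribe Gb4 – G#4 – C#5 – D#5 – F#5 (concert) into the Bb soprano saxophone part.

Ab4 A#4 D#5 E#5 G#5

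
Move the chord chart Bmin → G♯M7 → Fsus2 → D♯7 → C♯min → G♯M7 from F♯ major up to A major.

Dmin BM7 Absus2 F#7 Emin BM7

F♯ major up to A major is a minor third; each chord root moves by that interval while the quality stays the same.
Bmin: root B up a minor third → D, giving Dmin.
G♯M7: root G♯ up a minor third → B, giving BM7.
Fsus2: root F up a minor third → Ab, giving Absus2.
D♯7: root D♯ up a minor third → F#, giving F#7.
C♯min: root C♯ up a minor third → E, giving Emin.
G♯M7: root G♯ up a minor third → B, giving BM7.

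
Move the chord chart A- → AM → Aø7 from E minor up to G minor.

E minor up to G minor is a minor third; each chord root moves by that interval while the quality stays the same.
A-: root A up a minor third → C, giving C-.
AM: root A up a minor third → C, giving CM.
Aø7: root A up a minor third → C, giving Cø7.

C- CM Cø7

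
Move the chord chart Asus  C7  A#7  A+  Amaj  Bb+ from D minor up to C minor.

Gsus Bb7 G#7 G+ Gmaj Ab+

D minor up to C minor is a minor seventh; each chord root moves by that interval while the quality stays the same.
Asus: root A up a minor seventh → G, giving Gsus.
C7: root C up a minor seventh → Bb, giving Bb7.
A#7: root A# up a minor seventh → G#, giving G#7.
A+: root A up a minor seventh → G, giving G+.
Amaj: root A up a minor seventh → G, giving Gmaj.
Bb+: root Bb up a minor seventh → Ab, giving Ab+.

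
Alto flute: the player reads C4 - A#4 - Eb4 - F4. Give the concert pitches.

Written C4 on the alto flute sounds as G3, a perfect fourth lower; apply that shift to every note.
C4 gives G3
A#4 gives E#4
Eb4 gives Bb3
F4 gives C4

G3 E#4 Bb3 C4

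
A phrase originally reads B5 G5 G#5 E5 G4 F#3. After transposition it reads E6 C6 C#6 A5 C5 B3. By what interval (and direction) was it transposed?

From B5 to E6 is 4 letter names — a fourth of some quality.
B5 to E6 is 5 semitones, which makes it a perfect fourth; the second version is higher, so the direction is up.
Checking another pair — F#3 → B3 — gives the same interval.

up a perfect fourth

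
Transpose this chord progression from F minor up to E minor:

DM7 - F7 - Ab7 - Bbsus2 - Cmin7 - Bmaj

C#M7 E7 G7 Asus2 Bmin7 A#maj

F minor up to E minor is a major seventh; each chord root moves by that interval while the quality stays the same.
DM7: root D up a major seventh → C#, giving C#M7.
F7: root F up a major seventh → E, giving E7.
Ab7: root Ab up a major seventh → G, giving G7.
Bbsus2: root Bb up a major seventh → A, giving Asus2.
Cmin7: root C up a major seventh → B, giving Bmin7.
Bmaj: root B up a major seventh → A#, giving A#maj.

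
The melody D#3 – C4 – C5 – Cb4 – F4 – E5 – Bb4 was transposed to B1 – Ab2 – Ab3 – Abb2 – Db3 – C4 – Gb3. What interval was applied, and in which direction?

Take the first pair: D#3 → B1. D to B spans 10 letter names, so the interval is some kind of tenth.
B1 to D#3 is 16 semitones, which makes it a major tenth; the second version is lower, so the direction is down.
Checking another pair — Bb4 → Gb3 — gives the same interval.

down a major tenth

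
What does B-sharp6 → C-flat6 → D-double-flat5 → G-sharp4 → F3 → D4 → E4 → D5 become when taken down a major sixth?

B#6 gives D#6
Cb6 gives Ebb5
Dbb5 gives Fbb4
G#4 gives B3
F3 gives Ab2
D4 gives F3
E4 gives G3
D5 gives F4

D#6 Ebb5 Fbb4 B3 Ab2 F3 G3 F4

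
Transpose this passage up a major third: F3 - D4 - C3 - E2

F3 up a major third is A3.
D4: a third up reaches F, and 4 semitones makes it F#4.
C3: a third up reaches E, and 4 semitones makes it E3.
E2: a third up reaches G, and 4 semitones makes it G#2.

A3 F#4 E3 G#2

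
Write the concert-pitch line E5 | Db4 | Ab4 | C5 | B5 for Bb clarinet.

Written C4 sounds as Bb3 on the Bb clarinet, so concert pitches are written a major second up.
E5 -> F#5
Db4 -> Eb4
Ab4 -> Bb4
C5 -> D5
B5 -> C#6

F#5 Eb4 Bb4 D5 C#6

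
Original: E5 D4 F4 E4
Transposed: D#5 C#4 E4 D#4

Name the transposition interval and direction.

From E5 to D#5 is 2 letter names — a second of some quality.
D#5 to E5 is 1 semitone, which makes it a minor second; the second version is lower, so the direction is down.
Checking another pair — E4 → D#4 — gives the same interval.

down a minor second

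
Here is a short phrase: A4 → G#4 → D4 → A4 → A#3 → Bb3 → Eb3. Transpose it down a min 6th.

A4 gives C#4
G#4 gives B#3
D4 gives F#3
A4 gives C#4
A#3 gives C##3
Bb3 gives D3
Eb3 gives G2

C#4 B#3 F#3 C#4 C##3 D3 G2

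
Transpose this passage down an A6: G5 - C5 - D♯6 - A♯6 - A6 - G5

G5 gives Bbb4
C5 gives Ebb4
D#6 gives F5
A#6 gives C6
A6 gives Cb6
G5 gives Bbb4

Bbb4 Ebb4 F5 C6 Cb6 Bbb4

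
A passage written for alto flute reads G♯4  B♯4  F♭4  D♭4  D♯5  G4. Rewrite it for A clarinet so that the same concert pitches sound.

First find concert pitch: the alto flute sounds a perfect fourth below written, so G♯4 B♯4 F♭4 D♭4 D♯5 G4 sounds D#4 F##4 Cb4 Ab3 A#4 D4.
Then write for A clarinet: it sounds a minor third below written, so the part must be a minor third above concert.
D#4 → F#4
F##4 → A#4
Cb4 → Ebb4
Ab3 → Cb4
A#4 → C#5
D4 → F4

F#4 A#4 Ebb4 Cb4 C#5 F4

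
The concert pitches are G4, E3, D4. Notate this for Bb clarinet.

A4 F#3 E4

The Bb clarinet sounds a major second below written, so the written part must be a major second above concert — transpose each note up.
G4 -> A4
E3 -> F#3
D4 -> E4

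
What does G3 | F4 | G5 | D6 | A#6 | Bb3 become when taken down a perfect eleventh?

G3 becomes D2
F4 becomes C3
G5 becomes D4
D6 becomes A4
A#6 becomes E#5
Bb3 becomes F2

D2 C3 D4 A4 E#5 F2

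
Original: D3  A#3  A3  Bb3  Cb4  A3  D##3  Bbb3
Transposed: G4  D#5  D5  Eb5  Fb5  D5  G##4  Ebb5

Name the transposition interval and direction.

From D3 to G4 is 11 letter names — an eleventh of some quality.
D3 to G4 is 17 semitones, which makes it a perfect eleventh; the second version is higher, so the direction is up.
Checking another pair — Bbb3 → Ebb5 — gives the same interval.

up a perfect eleventh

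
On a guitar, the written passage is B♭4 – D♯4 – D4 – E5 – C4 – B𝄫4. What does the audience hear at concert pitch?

Written C4 on the guitar sounds as C3, a perfect octave lower; apply that shift to every note.
Bb4 -> Bb3
D#4 -> D#3
D4 -> D3
E5 -> E4
C4 -> C3
Bbb4 -> Bbb3

Bb3 D#3 D3 E4 C3 Bbb3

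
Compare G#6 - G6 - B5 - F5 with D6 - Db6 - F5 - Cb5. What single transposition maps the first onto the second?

down an augmented fourth

From G#6 to D6 is 4 letter names — a fourth of some quality.
D6 to G#6 is 6 semitones, which makes it an augmented fourth; the second version is lower, so the direction is down.
Checking another pair — F5 → Cb5 — gives the same interval.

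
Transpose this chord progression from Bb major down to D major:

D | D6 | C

Bb major down to D major is a minor sixth; each chord root moves by that interval while the quality stays the same.
D: root D down a minor sixth → F#, giving F#.
D6: root D down a minor sixth → F#, giving F#6.
C: root C down a minor sixth → E, giving E.

F# F#6 E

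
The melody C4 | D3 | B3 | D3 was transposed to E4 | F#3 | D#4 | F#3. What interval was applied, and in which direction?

up a major third

Take the first pair: C4 → E4. C to E spans 3 letter names, so the interval is some kind of third.
C4 to E4 is 4 semitones, which makes it a major third; the second version is higher, so the direction is up.
Checking another pair — D3 → F#3 — gives the same interval.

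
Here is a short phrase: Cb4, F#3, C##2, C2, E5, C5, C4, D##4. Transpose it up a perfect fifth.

Gb4 C#4 G##2 G2 B5 G5 G4 A##4

Cb4 becomes Gb4
F#3 becomes C#4
C##2 becomes G##2
C2 becomes G2
E5 becomes B5
C5 becomes G5
C4 becomes G4
D##4 becomes A##4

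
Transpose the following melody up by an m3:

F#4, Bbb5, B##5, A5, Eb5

A4 Dbb6 D##6 C6 Gb5

F#4 becomes A4
Bbb5 becomes Dbb6
B##5 becomes D##6
A5 becomes C6
Eb5 becomes Gb5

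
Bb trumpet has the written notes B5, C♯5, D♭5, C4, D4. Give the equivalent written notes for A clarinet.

C6 D5 Ebb5 Db4 Eb4

First find concert pitch: the Bb trumpet sounds a major second below written, so B5 C♯5 D♭5 C4 D4 sounds A5 B4 Cb5 Bb3 C4.
Then write for A clarinet: it sounds a minor third below written, so the part must be a minor third above concert.
A5 → C6
B4 → D5
Cb5 → Ebb5
Bb3 → Db4
C4 → Eb4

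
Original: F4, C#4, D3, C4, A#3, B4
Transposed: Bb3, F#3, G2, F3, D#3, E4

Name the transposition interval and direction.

down a perfect fifth

Take the first pair: F4 → Bb3. F to B spans 5 letter names, so the interval is some kind of fifth.
Bb3 to F4 is 7 semitones, which makes it a perfect fifth; the second version is lower, so the direction is down.
Checking another pair — B4 → E4 — gives the same interval.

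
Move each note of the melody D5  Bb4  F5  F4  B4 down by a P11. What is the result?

A3 F3 C4 C3 F#3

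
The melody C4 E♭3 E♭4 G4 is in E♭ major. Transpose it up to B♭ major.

From E♭ up to B♭ is a perfect fifth; apply that to each pitch.
C4 -> G4
Eb3 -> Bb3
Eb4 -> Bb4
G4 -> D5

G4 Bb3 Bb4 D5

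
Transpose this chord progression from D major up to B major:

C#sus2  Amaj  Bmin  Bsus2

A#sus2 F#maj G#min G#sus2

D major up to B major is a major sixth; each chord root moves by that interval while the quality stays the same.
C#sus2: root C# up a major sixth → A#, giving A#sus2.
Amaj: root A up a major sixth → F#, giving F#maj.
Bmin: root B up a major sixth → G#, giving G#min.
Bsus2: root B up a major sixth → G#, giving G#sus2.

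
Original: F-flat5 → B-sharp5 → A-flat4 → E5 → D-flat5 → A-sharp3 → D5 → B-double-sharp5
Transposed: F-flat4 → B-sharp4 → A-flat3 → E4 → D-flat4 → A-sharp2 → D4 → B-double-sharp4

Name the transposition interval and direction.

down a perfect octave

From Fb5 to Fb4 is 8 letter names — an octave of some quality.
Fb4 to Fb5 is 12 semitones, which makes it a perfect octave; the second version is lower, so the direction is down.
Checking another pair — B##5 → B##4 — gives the same interval.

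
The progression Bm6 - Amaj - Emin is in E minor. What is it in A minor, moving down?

Em6 Dmaj Amin

E minor down to A minor is a perfect fifth; each chord root moves by that interval while the quality stays the same.
Bm6: root B down a perfect fifth → E, giving Em6.
Amaj: root A down a perfect fifth → D, giving Dmaj.
Emin: root E down a perfect fifth → A, giving Amin.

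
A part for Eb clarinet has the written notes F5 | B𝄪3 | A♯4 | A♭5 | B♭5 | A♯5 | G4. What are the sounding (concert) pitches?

Ab5 D##4 C#5 Cb6 Db6 C#6 Bb4

Written C4 on the Eb clarinet sounds as Eb4, a minor third higher; apply that shift to every note.
F5 to Ab5
B##3 to D##4
A#4 to C#5
Ab5 to Cb6
Bb5 to Db6
A#5 to C#6
G4 to Bb4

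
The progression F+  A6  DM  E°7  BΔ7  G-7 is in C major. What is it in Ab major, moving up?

C major up to Ab major is a minor sixth; each chord root moves by that interval while the quality stays the same.
F+: root F up a minor sixth → Db, giving Db+.
A6: root A up a minor sixth → F, giving F6.
DM: root D up a minor sixth → Bb, giving BbM.
E°7: root E up a minor sixth → C, giving C°7.
BΔ7: root B up a minor sixth → G, giving GΔ7.
G-7: root G up a minor sixth → Eb, giving Eb-7.

Db+ F6 BbM C°7 GΔ7 Eb-7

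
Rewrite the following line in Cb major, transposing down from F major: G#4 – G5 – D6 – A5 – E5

D4 Db5 Ab5 Eb5 Bb4

F major to Cb major down is an augmented fourth, so every note moves down by that interval.
G#4 → D4
G5 → Db5
D6 → Ab5
A5 → Eb5
E5 → Bb4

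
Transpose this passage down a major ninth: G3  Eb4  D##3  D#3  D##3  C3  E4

F2 Db3 C##2 C#2 C##2 Bb1 D3

G3 becomes F2
Eb4 becomes Db3
D##3 becomes C##2
D#3 becomes C#2
D##3 becomes C##2
C3 becomes Bb1
E4 becomes D3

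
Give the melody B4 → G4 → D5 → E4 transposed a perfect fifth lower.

E4 C4 G4 A3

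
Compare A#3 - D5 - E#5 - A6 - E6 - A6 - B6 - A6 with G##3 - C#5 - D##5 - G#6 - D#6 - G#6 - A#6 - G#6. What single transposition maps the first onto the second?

Take the first pair: A#3 → G##3. A to G spans 2 letter names, so the interval is some kind of second.
G##3 to A#3 is 1 semitone, which makes it a minor second; the second version is lower, so the direction is down.
Checking another pair — A6 → G#6 — gives the same interval.

down a minor second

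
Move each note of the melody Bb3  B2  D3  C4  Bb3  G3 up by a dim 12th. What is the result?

Fb5 F4 Ab4 Gb5 Fb5 Db5

Bb3 gives Fb5
B2 gives F4
D3 gives Ab4
C4 gives Gb5
Bb3 gives Fb5
G3 gives Db5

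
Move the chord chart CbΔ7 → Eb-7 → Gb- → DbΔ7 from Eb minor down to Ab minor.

FbΔ7 Ab-7 Cb- GbΔ7

Eb minor down to Ab minor is a perfect fifth; each chord root moves by that interval while the quality stays the same.
CbΔ7: root Cb down a perfect fifth → Fb, giving FbΔ7.
Eb-7: root Eb down a perfect fifth → Ab, giving Ab-7.
Gb-: root Gb down a perfect fifth → Cb, giving Cb-.
DbΔ7: root Db down a perfect fifth → Gb, giving GbΔ7.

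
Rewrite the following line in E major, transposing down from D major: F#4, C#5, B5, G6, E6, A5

G#3 D#4 C#5 A5 F#5 B4

D major to E major down is a minor seventh, so every note moves down by that interval.
F#4 -> G#3
C#5 -> D#4
B5 -> C#5
G6 -> A5
E6 -> F#5
A5 -> B4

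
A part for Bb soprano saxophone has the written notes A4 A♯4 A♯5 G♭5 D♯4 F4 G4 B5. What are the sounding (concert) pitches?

G4 G#4 G#5 Fb5 C#4 Eb4 F4 A5

The Bb soprano saxophone sounds a major second below written, so transpose each written note down a major second.
A4 -> G4
A#4 -> G#4
A#5 -> G#5
Gb5 -> Fb5
D#4 -> C#4
F4 -> Eb4
G4 -> F4
B5 -> A5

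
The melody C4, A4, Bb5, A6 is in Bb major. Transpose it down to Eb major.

F3 D4 Eb5 D6

From Bb down to Eb is a perfect fifth; apply that to each pitch.
C4 gives F3
A4 gives D4
Bb5 gives Eb5
A6 gives D6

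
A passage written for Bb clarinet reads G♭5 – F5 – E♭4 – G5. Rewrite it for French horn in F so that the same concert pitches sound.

Cb6 Bb5 Ab4 C6

First find concert pitch: the Bb clarinet sounds a major second below written, so G♭5 F5 E♭4 G5 sounds Fb5 Eb5 Db4 F5.
Then write for French horn in F: it sounds a perfect fifth below written, so the part must be a perfect fifth above concert.
Fb5 → Cb6
Eb5 → Bb5
Db4 → Ab4
F5 → C6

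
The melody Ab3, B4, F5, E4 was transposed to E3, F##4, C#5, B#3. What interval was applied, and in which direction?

down a diminished fourth

Take the first pair: Ab3 → E3. A to E spans 4 letter names, so the interval is some kind of fourth.
E3 to Ab3 is 4 semitones, which makes it a diminished fourth; the second version is lower, so the direction is down.
Checking another pair — E4 → B#3 — gives the same interval.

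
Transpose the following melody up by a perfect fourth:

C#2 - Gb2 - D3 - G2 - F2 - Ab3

C#2 up a perfect fourth is F#2.
Gb2 up a perfect fourth is Cb3.
D3: a fourth up reaches G, and 5 semitones makes it G3.
G2 up a perfect fourth is C3.
F2: a fourth up reaches B, and 5 semitones makes it Bb2.
Ab3: a fourth up reaches D, and 5 semitones makes it Db4.

F#2 Cb3 G3 C3 Bb2 Db4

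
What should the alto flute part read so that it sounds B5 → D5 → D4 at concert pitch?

The alto flute sounds a perfect fourth below written, so the written part must be a perfect fourth above concert — transpose each note up.
B5 to E6
D5 to G5
D4 to G4

E6 G5 G4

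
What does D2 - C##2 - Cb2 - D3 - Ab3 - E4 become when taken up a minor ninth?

A minor ninth up from D2 gives Eb3.
C##2: a ninth up reaches D, and 13 semitones makes it D#3.
A minor ninth up from Cb2 gives Dbb3.
D3: a ninth up reaches E, and 13 semitones makes it Eb4.
Ab3: a ninth up reaches B, and 13 semitones makes it Bbb4.
E4 up a minor ninth is F5.

Eb3 D#3 Dbb3 Eb4 Bbb4 F5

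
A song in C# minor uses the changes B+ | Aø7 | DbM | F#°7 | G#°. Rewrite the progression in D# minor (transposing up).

C# minor up to D# minor is a major second; each chord root moves by that interval while the quality stays the same.
B+: root B up a major second → C#, giving C#+.
Aø7: root A up a major second → B, giving Bø7.
DbM: root Db up a major second → Eb, giving EbM.
F#°7: root F# up a major second → G#, giving G#°7.
G#°: root G# up a major second → A#, giving A#°.

C#+ Bø7 EbM G#°7 A#°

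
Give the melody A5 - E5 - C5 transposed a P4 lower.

E5 B4 G4

A5 gives E5
E5 gives B4
C5 gives G4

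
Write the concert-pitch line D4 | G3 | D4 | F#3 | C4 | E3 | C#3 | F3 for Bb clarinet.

Written C4 sounds as Bb3 on the Bb clarinet, so concert pitches are written a major second up.
D4 to E4
G3 to A3
D4 to E4
F#3 to G#3
C4 to D4
E3 to F#3
C#3 to D#3
F3 to G3

E4 A3 E4 G#3 D4 F#3 D#3 G3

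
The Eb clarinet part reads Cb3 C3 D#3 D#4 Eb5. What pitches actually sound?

Ebb3 Eb3 F#3 F#4 Gb5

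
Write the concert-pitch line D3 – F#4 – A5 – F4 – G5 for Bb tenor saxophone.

E4 G#5 B6 G5 A6

Written C4 sounds as Bb2 on the Bb tenor saxophone, so concert pitches are written a major ninth up.
D3 becomes E4
F#4 becomes G#5
A5 becomes B6
F4 becomes G5
G5 becomes A6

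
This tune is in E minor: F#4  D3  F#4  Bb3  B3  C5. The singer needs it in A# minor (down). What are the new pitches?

B#3 G#2 B#3 E3 E#3 F#4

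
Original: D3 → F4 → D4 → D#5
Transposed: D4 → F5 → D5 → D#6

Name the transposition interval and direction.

From D3 to D4 is 8 letter names — an octave of some quality.
D3 to D4 is 12 semitones, which makes it a perfect octave; the second version is higher, so the direction is up.
Checking another pair — D#5 → D#6 — gives the same interval.

up a perfect octave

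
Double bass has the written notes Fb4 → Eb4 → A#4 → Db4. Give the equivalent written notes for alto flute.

Bbb3 Ab3 D#4 Gb3

First find concert pitch: the double bass sounds a perfect octave below written, so Fb4 Eb4 A#4 Db4 sounds Fb3 Eb3 A#3 Db3.
Then write for alto flute: it sounds a perfect fourth below written, so the part must be a perfect fourth above concert.
Fb3 → Bbb3
Eb3 → Ab3
A#3 → D#4
Db3 → Gb3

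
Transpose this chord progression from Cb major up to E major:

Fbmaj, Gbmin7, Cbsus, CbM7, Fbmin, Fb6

Amaj Bmin7 Esus EM7 Amin A6

Cb major up to E major is an augmented third; each chord root moves by that interval while the quality stays the same.
Fbmaj: root Fb up an augmented third → A, giving Amaj.
Gbmin7: root Gb up an augmented third → B, giving Bmin7.
Cbsus: root Cb up an augmented third → E, giving Esus.
CbM7: root Cb up an augmented third → E, giving EM7.
Fbmin: root Fb up an augmented third → A, giving Amin.
Fb6: root Fb up an augmented third → A, giving A6.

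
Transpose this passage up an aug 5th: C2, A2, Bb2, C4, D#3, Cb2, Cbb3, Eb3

G#2 E#3 F#3 G#4 A##3 G2 Gb3 B3

An augmented fifth up from C2 gives G#2.
An augmented fifth up from A2 gives E#3.
An augmented fifth up from Bb2 gives F#3.
C4: a fifth up reaches G, and 8 semitones makes it G#4.
D#3: a fifth up reaches A, and 8 semitones makes it A##3.
Cb2: a fifth up reaches G, and 8 semitones makes it G2.
Cbb3: a fifth up reaches G, and 8 semitones makes it Gb3.
An augmented fifth up from Eb3 gives B3.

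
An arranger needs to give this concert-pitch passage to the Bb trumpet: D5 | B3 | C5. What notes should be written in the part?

E5 C#4 D5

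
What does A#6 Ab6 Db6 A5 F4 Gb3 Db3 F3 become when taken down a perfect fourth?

A#6 -> E#6
Ab6 -> Eb6
Db6 -> Ab5
A5 -> E5
F4 -> C4
Gb3 -> Db3
Db3 -> Ab2
F3 -> C3

E#6 Eb6 Ab5 E5 C4 Db3 Ab2 C3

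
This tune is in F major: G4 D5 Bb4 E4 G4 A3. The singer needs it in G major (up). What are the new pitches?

From F up to G is a major second; apply that to each pitch.
G4 becomes A4
D5 becomes E5
Bb4 becomes C5
E4 becomes F#4
G4 becomes A4
A3 becomes B3

A4 E5 C5 F#4 A4 B3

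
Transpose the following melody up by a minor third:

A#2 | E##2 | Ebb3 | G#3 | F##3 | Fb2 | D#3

A#2: a third up reaches C, and 3 semitones makes it C#3.
E##2 up a minor third is G##2.
Ebb3 up a minor third is Gbb3.
G#3: a third up reaches B, and 3 semitones makes it B3.
F##3: a third up reaches A, and 3 semitones makes it A#3.
Fb2: a third up reaches A, and 3 semitones makes it Abb2.
D#3: a third up reaches F, and 3 semitones makes it F#3.

C#3 G##2 Gbb3 B3 A#3 Abb2 F#3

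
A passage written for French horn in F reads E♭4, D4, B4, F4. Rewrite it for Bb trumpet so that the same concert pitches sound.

Bb3 A3 F#4 C4

First find concert pitch: the French horn in F sounds a perfect fifth below written, so E♭4 D4 B4 F4 sounds Ab3 G3 E4 Bb3.
Then write for Bb trumpet: it sounds a major second below written, so the part must be a major second above concert.
Ab3 → Bb3
G3 → A3
E4 → F#4
Bb3 → C4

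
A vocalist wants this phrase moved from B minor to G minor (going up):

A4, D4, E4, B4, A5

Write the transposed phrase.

F5 Bb4 C5 G5 F6

B minor to G minor up is a minor sixth, so every note moves up by that interval.
A4 gives F5
D4 gives Bb4
E4 gives C5
B4 gives G5
A5 gives F6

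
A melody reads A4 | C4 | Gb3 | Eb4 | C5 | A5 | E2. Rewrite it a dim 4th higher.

Db5 Fb4 Cbb4 Abb4 Fb5 Db6 Ab2

A4: a fourth up reaches D, and 4 semitones makes it Db5.
A diminished fourth up from C4 gives Fb4.
A diminished fourth up from Gb3 gives Cbb4.
A diminished fourth up from Eb4 gives Abb4.
C5: a fourth up reaches F, and 4 semitones makes it Fb5.
A diminished fourth up from A5 gives Db6.
E2 up a diminished fourth is Ab2.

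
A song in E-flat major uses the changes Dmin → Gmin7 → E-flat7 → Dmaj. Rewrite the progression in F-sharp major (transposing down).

E#min A#min7 F#7 E#maj

E-flat major down to F-sharp major is a diminished seventh; each chord root moves by that interval while the quality stays the same.
Dmin: root D down a diminished seventh → E#, giving E#min.
Gmin7: root G down a diminished seventh → A#, giving A#min7.
E-flat7: root E-flat down a diminished seventh → F#, giving F#7.
Dmaj: root D down a diminished seventh → E#, giving E#maj.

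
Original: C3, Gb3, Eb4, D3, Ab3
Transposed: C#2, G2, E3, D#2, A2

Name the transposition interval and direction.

Take the first pair: C3 → C#2. C to C spans 8 letter names, so the interval is some kind of octave.
C#2 to C3 is 11 semitones, which makes it a diminished octave; the second version is lower, so the direction is down.
Checking another pair — Ab3 → A2 — gives the same interval.

down a diminished octave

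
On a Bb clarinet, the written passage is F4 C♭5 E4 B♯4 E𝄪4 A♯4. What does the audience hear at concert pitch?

Written C4 on the Bb clarinet sounds as Bb3, a major second lower; apply that shift to every note.
F4 -> Eb4
Cb5 -> Bbb4
E4 -> D4
B#4 -> A#4
E##4 -> D##4
A#4 -> G#4

Eb4 Bbb4 D4 A#4 D##4 G#4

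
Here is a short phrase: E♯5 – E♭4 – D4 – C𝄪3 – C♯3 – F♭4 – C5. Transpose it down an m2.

D##5 D4 C#4 B##2 B#2 Eb4 B4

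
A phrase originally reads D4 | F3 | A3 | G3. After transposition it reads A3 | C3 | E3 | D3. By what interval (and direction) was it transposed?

Take the first pair: D4 → A3. D to A spans 4 letter names, so the interval is some kind of fourth.
A3 to D4 is 5 semitones, which makes it a perfect fourth; the second version is lower, so the direction is down.
Checking another pair — G3 → D3 — gives the same interval.

down a perfect fourth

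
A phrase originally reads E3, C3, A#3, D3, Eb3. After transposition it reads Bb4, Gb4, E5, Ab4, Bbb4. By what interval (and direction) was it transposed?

up a diminished twelfth

From E3 to Bb4 is 12 letter names — a twelfth of some quality.
E3 to Bb4 is 18 semitones, which makes it a diminished twelfth; the second version is higher, so the direction is up.
Checking another pair — Eb3 → Bbb4 — gives the same interval.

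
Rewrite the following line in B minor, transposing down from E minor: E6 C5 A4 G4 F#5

B5 G4 E4 D4 C#5

E minor to B minor down is a perfect fourth, so every note moves down by that interval.
E6 to B5
C5 to G4
A4 to E4
G4 to D4
F#5 to C#5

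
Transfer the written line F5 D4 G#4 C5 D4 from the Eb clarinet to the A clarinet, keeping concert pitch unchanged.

Cb6 Ab4 D5 Gb5 Ab4

First find concert pitch: the Eb clarinet sounds a minor third above written, so F5 D4 G#4 C5 D4 sounds Ab5 F4 B4 Eb5 F4.
Then write for A clarinet: it sounds a minor third below written, so the part must be a minor third above concert.
Ab5 → Cb6
F4 → Ab4
B4 → D5
Eb5 → Gb5
F4 → Ab4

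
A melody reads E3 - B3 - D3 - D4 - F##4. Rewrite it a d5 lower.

A diminished fifth down from E3 gives A#2.
A diminished fifth down from B3 gives E#3.
D3 down a diminished fifth is G#2.
A diminished fifth down from D4 gives G#3.
F##4 down a diminished fifth is B##3.

A#2 E#3 G#2 G#3 B##3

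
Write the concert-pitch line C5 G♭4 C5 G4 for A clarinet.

The A clarinet sounds a minor third below written, so the written part must be a minor third above concert — transpose each note up.
C5 to Eb5
Gb4 to Bbb4
C5 to Eb5
G4 to Bb4

Eb5 Bbb4 Eb5 Bb4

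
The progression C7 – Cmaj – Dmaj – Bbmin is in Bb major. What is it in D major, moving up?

E7 Emaj F#maj Dmin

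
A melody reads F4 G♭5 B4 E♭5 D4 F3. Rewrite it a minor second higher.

Gb4 Abb5 C5 Fb5 Eb4 Gb3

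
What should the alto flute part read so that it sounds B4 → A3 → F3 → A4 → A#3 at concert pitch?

E5 D4 Bb3 D5 D#4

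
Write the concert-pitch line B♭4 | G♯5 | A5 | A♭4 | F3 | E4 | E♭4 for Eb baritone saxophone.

G6 E#7 F#7 F6 D5 C#6 C6

The Eb baritone saxophone sounds a major thirteenth below written, so the written part must be a major thirteenth above concert — transpose each note up.
Bb4 to G6
G#5 to E#7
A5 to F#7
Ab4 to F6
F3 to D5
E4 to C#6
Eb4 to C6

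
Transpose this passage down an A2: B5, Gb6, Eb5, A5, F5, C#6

Ab5 Fbb6 Dbb5 Gb5 Ebb5 Bb5

An augmented second down from B5 gives Ab5.
Gb6: a second down reaches F, and 3 semitones makes it Fbb6.
Eb5 down an augmented second is Dbb5.
A5: a second down reaches G, and 3 semitones makes it Gb5.
An augmented second down from F5 gives Ebb5.
C#6: a second down reaches B, and 3 semitones makes it Bb5.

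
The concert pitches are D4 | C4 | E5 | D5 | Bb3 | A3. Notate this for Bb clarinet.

Written C4 sounds as Bb3 on the Bb clarinet, so concert pitches are written a major second up.
D4 -> E4
C4 -> D4
E5 -> F#5
D5 -> E5
Bb3 -> C4
A3 -> B3

E4 D4 F#5 E5 C4 B3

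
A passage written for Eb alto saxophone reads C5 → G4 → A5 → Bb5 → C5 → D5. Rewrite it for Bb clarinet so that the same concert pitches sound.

F4 C4 D5 Eb5 F4 G4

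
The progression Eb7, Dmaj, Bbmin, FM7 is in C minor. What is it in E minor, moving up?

C minor up to E minor is a major third; each chord root moves by that interval while the quality stays the same.
Eb7: root Eb up a major third → G, giving G7.
Dmaj: root D up a major third → F#, giving F#maj.
Bbmin: root Bb up a major third → D, giving Dmin.
FM7: root F up a major third → A, giving AM7.

G7 F#maj Dmin AM7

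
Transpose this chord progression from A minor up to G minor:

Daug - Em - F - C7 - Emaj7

Caug Dm Eb Bb7 Dmaj7

A minor up to G minor is a minor seventh; each chord root moves by that interval while the quality stays the same.
Daug: root D up a minor seventh → C, giving Caug.
Em: root E up a minor seventh → D, giving Dm.
F: root F up a minor seventh → Eb, giving Eb.
C7: root C up a minor seventh → Bb, giving Bb7.
Emaj7: root E up a minor seventh → D, giving Dmaj7.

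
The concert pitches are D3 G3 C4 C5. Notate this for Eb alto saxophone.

The Eb alto saxophone sounds a major sixth below written, so the written part must be a major sixth above concert — transpose each note up.
D3 to B3
G3 to E4
C4 to A4
C5 to A5

B3 E4 A4 A5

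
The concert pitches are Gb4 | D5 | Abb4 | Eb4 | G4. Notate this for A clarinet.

Bbb4 F5 Cbb5 Gb4 Bb4

The A clarinet sounds a minor third below written, so the written part must be a minor third above concert — transpose each note up.
Gb4 gives Bbb4
D5 gives F5
Abb4 gives Cbb5
Eb4 gives Gb4
G4 gives Bb4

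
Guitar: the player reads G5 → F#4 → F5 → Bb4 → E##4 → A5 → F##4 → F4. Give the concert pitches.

G4 F#3 F4 Bb3 E##3 A4 F##3 F3

Written C4 on the guitar sounds as C3, a perfect octave lower; apply that shift to every note.
G5 becomes G4
F#4 becomes F#3
F5 becomes F4
Bb4 becomes Bb3
E##4 becomes E##3
A5 becomes A4
F##4 becomes F##3
F4 becomes F3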